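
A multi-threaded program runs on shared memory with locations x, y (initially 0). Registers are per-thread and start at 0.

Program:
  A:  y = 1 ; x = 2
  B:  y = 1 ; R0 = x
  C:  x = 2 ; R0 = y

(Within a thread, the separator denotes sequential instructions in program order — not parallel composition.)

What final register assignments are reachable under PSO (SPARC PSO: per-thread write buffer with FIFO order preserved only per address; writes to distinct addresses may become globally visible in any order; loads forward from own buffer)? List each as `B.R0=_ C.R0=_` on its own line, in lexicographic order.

B.R0=0 C.R0=0
B.R0=0 C.R0=1
B.R0=2 C.R0=0
B.R0=2 C.R0=1

outcome vector order: (B.R0,C.R0)
|PSO outcomes| = 4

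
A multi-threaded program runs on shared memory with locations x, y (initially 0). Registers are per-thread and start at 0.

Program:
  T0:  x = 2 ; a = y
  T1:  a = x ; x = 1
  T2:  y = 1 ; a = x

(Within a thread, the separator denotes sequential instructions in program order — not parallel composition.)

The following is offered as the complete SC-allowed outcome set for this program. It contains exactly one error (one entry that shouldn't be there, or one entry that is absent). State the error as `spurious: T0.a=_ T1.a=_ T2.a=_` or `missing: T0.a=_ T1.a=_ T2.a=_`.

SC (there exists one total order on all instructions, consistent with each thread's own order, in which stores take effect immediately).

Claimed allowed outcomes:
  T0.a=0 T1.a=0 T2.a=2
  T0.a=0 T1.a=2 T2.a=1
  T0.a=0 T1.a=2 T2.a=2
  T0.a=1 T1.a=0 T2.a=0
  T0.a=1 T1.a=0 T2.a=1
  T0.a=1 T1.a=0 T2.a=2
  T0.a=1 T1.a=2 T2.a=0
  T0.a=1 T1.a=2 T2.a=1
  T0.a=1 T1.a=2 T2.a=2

missing: T0.a=0 T1.a=0 T2.a=1

outcome vector order: (T0.a,T1.a,T2.a)
[SC] allowed = {(0,0,1) (0,0,2) (0,2,1) (0,2,2) (1,0,0) (1,0,1) (1,0,2) (1,2,0) (1,2,1) (1,2,2)}
SC∖claimed = {(0,0,1)}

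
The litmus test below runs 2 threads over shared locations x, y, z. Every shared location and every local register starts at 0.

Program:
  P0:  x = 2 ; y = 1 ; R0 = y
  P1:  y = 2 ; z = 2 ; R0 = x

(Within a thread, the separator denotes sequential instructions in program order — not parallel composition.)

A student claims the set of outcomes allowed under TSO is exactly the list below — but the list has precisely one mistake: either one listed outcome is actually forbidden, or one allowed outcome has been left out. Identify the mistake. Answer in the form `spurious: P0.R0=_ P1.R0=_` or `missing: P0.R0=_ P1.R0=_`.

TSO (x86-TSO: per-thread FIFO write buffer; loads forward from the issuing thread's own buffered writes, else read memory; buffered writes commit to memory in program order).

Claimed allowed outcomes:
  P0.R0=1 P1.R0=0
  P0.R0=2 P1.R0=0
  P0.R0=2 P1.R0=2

outcome vector order: (P0.R0,P1.R0)
[TSO] allowed = {1/0; 1/2; 2/0; 2/2}
TSO∖claimed = {1/2}

missing: P0.R0=1 P1.R0=2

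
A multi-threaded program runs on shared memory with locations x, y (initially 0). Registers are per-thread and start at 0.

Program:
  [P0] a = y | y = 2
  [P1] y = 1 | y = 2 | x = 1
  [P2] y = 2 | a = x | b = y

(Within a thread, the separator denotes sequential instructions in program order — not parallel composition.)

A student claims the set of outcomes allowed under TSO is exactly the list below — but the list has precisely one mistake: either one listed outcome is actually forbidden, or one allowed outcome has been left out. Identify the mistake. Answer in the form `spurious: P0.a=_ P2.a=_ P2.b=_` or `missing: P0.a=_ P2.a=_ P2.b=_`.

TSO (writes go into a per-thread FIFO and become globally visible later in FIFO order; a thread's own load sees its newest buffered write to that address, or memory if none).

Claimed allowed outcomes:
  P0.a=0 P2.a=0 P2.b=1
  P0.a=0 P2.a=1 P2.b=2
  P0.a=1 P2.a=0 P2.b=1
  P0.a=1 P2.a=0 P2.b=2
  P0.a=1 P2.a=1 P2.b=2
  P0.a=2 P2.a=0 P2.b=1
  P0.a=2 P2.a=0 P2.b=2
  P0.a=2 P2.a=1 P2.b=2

outcome vector order: (P0.a,P2.a,P2.b)
under TSO → 0/0/1; 0/0/2; 0/1/2; 1/0/1; 1/0/2; 1/1/2; 2/0/1; 2/0/2; 2/1/2
TSO∖claimed = {0/0/2}

missing: P0.a=0 P2.a=0 P2.b=2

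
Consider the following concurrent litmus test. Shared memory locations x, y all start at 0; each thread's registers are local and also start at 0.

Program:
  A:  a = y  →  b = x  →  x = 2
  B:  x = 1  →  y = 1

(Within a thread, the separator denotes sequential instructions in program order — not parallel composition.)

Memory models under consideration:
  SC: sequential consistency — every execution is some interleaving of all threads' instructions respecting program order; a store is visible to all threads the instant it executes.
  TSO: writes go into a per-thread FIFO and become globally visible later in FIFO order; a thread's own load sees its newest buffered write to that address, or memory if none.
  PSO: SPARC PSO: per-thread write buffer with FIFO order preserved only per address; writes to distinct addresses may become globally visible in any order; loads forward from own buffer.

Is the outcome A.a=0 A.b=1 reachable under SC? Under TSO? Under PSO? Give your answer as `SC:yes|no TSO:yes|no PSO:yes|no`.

SC:yes TSO:yes PSO:yes

outcome vector order: (A.a,A.b)
SC (3): <0 0>; <0 1>; <1 1>
TSO (3): <0 0>; <0 1>; <1 1>
PSO (4): <0 0>; <0 1>; <1 0>; <1 1>
target <0 1> ∈ {SC,TSO,PSO}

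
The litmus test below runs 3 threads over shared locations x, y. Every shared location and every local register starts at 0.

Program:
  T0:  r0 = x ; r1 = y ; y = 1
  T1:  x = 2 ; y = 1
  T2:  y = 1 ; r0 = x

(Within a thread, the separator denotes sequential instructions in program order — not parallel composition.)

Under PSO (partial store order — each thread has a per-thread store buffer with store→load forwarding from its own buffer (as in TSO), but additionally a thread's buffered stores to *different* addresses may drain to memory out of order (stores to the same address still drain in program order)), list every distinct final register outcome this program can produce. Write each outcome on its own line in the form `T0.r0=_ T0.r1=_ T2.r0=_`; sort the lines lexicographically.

outcome vector order: (T0.r0,T0.r1,T2.r0)
|PSO outcomes| = 8

T0.r0=0 T0.r1=0 T2.r0=0
T0.r0=0 T0.r1=0 T2.r0=2
T0.r0=0 T0.r1=1 T2.r0=0
T0.r0=0 T0.r1=1 T2.r0=2
T0.r0=2 T0.r1=0 T2.r0=0
T0.r0=2 T0.r1=0 T2.r0=2
T0.r0=2 T0.r1=1 T2.r0=0
T0.r0=2 T0.r1=1 T2.r0=2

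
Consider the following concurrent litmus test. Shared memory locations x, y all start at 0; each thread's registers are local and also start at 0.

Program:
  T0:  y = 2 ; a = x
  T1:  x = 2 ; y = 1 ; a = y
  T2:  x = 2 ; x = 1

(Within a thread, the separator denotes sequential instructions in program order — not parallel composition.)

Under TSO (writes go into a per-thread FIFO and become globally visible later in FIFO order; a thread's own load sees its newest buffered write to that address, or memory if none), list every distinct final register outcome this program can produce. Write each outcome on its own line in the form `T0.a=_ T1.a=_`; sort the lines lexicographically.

outcome vector order: (T0.a,T1.a)
|TSO outcomes| = 6

T0.a=0 T1.a=1
T0.a=0 T1.a=2
T0.a=1 T1.a=1
T0.a=1 T1.a=2
T0.a=2 T1.a=1
T0.a=2 T1.a=2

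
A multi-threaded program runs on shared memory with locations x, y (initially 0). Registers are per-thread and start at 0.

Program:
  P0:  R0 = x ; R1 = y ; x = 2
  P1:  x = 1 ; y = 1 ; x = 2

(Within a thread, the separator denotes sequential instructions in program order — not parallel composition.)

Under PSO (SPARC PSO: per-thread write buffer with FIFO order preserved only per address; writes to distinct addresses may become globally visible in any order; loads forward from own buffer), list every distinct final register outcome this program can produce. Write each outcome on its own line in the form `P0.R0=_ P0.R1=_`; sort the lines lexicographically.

P0.R0=0 P0.R1=0
P0.R0=0 P0.R1=1
P0.R0=1 P0.R1=0
P0.R0=1 P0.R1=1
P0.R0=2 P0.R1=0
P0.R0=2 P0.R1=1

outcome vector order: (P0.R0,P0.R1)
|PSO outcomes| = 6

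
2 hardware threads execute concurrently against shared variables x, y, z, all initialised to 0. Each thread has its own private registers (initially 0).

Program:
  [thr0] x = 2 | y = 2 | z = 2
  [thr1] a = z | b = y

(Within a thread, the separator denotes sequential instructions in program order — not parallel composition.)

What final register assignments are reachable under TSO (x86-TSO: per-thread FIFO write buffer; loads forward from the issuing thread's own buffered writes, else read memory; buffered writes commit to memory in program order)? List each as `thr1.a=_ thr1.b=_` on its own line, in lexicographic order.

outcome vector order: (thr1.a,thr1.b)
|TSO outcomes| = 3

thr1.a=0 thr1.b=0
thr1.a=0 thr1.b=2
thr1.a=2 thr1.b=2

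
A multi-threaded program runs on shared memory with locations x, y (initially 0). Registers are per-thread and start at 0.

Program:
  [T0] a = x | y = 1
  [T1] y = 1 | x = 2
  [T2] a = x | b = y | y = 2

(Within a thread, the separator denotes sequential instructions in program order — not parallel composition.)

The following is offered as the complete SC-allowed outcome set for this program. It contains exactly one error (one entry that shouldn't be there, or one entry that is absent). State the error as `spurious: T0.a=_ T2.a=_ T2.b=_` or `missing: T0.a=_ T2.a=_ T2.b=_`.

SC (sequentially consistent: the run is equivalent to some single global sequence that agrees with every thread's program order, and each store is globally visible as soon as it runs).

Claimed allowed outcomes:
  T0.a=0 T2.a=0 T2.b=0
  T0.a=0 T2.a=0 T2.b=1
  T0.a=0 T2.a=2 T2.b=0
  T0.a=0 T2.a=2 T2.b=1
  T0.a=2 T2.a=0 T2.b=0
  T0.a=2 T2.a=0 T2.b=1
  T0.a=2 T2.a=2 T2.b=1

spurious: T0.a=0 T2.a=2 T2.b=0

outcome vector order: (T0.a,T2.a,T2.b)
SC: 6 outcomes — {000; 001; 021; 200; 201; 221}
claimed∖SC = {020}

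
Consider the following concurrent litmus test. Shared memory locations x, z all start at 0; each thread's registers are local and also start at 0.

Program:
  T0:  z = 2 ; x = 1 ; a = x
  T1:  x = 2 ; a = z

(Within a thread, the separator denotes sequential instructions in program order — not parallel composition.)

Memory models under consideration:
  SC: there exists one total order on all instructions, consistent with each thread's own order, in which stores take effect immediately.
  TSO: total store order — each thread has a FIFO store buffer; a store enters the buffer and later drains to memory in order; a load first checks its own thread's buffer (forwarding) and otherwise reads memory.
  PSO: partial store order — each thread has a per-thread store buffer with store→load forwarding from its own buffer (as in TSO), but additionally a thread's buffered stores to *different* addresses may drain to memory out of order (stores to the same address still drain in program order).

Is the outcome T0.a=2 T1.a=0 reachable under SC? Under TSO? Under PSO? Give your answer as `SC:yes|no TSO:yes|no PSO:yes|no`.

outcome vector order: (T0.a,T1.a)
SC: 3 outcomes — {<1 0>; <1 2>; <2 2>}
TSO: 4 outcomes — {<1 0>; <1 2>; <2 0>; <2 2>}
PSO: 4 outcomes — {<1 0>; <1 2>; <2 0>; <2 2>}
target <2 0> ∈ {TSO,PSO}

SC:no TSO:yes PSO:yes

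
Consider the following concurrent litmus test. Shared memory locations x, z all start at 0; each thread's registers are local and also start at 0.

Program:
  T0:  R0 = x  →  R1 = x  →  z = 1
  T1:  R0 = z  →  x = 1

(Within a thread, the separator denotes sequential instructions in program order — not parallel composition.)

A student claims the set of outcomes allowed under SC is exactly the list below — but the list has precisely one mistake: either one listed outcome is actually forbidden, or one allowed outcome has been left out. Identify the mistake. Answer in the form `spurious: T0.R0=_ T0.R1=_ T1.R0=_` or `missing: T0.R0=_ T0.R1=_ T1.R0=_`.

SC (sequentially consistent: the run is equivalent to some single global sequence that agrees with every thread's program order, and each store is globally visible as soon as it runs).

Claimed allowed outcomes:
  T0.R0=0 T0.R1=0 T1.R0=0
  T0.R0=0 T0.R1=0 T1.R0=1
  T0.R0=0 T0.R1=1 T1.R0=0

missing: T0.R0=1 T0.R1=1 T1.R0=0

outcome vector order: (T0.R0,T0.R1,T1.R0)
[SC] allowed = {<0 0 0> <0 0 1> <0 1 0> <1 1 0>}
SC∖claimed = {<1 1 0>}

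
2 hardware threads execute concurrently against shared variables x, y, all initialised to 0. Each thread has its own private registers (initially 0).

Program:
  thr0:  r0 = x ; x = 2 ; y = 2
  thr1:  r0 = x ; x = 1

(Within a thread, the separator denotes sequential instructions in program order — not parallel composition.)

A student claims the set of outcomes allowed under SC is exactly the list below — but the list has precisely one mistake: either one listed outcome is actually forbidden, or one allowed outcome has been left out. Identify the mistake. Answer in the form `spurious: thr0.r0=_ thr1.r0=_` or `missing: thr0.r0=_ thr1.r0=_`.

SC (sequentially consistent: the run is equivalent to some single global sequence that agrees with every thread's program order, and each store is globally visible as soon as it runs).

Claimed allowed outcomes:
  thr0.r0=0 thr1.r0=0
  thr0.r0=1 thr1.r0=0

missing: thr0.r0=0 thr1.r0=2

outcome vector order: (thr0.r0,thr1.r0)
[SC] allowed = {0/0; 0/2; 1/0}
SC∖claimed = {0/2}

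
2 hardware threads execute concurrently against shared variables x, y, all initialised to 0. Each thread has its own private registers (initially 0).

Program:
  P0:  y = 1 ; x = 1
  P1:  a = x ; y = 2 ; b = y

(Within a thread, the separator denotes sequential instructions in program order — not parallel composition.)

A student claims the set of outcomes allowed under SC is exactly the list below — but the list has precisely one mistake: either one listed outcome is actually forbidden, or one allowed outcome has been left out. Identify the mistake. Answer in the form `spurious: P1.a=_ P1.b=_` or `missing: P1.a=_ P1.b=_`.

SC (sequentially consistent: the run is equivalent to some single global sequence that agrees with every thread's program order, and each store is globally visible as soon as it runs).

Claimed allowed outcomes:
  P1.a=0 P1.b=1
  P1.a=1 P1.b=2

missing: P1.a=0 P1.b=2

outcome vector order: (P1.a,P1.b)
[SC] allowed = {01; 02; 12}
SC∖claimed = {02}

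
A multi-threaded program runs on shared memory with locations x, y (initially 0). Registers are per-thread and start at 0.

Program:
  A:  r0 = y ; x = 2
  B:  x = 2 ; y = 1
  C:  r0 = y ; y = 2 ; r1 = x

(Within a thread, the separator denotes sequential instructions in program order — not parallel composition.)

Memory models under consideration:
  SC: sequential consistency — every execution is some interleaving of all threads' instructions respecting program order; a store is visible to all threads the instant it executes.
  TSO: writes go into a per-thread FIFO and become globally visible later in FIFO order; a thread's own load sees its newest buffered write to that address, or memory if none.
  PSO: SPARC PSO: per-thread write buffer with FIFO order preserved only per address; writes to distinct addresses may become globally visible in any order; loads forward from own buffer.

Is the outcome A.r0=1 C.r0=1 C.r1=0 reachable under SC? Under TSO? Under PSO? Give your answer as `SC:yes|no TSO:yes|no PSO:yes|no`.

outcome vector order: (A.r0,C.r0,C.r1)
SC: 9 outcomes — {000 002 012 100 102 112 200 202 212}
TSO: 9 outcomes — {000 002 012 100 102 112 200 202 212}
PSO: 12 outcomes — {000 002 010 012 100 102 110 112 200 202 210 212}
target 110 ∈ {PSO}

SC:no TSO:no PSO:yes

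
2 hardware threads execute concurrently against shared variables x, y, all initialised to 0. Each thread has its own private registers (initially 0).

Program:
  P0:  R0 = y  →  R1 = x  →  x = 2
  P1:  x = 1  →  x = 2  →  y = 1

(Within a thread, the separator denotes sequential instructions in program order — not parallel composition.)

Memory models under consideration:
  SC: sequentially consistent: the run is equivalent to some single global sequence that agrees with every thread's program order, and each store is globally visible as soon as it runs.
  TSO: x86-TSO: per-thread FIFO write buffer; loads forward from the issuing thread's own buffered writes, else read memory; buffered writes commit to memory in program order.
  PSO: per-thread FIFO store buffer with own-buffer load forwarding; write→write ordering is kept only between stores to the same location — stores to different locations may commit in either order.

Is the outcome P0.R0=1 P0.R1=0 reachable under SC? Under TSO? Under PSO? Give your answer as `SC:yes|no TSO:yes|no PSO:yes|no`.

outcome vector order: (P0.R0,P0.R1)
under SC → 00 01 02 12
under TSO → 00 01 02 12
under PSO → 00 01 02 10 11 12
target 10 ∈ {PSO}

SC:no TSO:no PSO:yes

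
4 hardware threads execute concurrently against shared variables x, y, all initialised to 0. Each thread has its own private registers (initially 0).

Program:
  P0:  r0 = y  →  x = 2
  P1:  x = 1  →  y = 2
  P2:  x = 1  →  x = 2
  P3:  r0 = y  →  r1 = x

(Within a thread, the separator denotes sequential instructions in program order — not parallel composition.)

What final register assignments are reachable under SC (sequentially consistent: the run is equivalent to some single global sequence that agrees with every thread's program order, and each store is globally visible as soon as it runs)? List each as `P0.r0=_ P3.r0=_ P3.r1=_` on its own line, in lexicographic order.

P0.r0=0 P3.r0=0 P3.r1=0
P0.r0=0 P3.r0=0 P3.r1=1
P0.r0=0 P3.r0=0 P3.r1=2
P0.r0=0 P3.r0=2 P3.r1=1
P0.r0=0 P3.r0=2 P3.r1=2
P0.r0=2 P3.r0=0 P3.r1=0
P0.r0=2 P3.r0=0 P3.r1=1
P0.r0=2 P3.r0=0 P3.r1=2
P0.r0=2 P3.r0=2 P3.r1=1
P0.r0=2 P3.r0=2 P3.r1=2

outcome vector order: (P0.r0,P3.r0,P3.r1)
|SC outcomes| = 10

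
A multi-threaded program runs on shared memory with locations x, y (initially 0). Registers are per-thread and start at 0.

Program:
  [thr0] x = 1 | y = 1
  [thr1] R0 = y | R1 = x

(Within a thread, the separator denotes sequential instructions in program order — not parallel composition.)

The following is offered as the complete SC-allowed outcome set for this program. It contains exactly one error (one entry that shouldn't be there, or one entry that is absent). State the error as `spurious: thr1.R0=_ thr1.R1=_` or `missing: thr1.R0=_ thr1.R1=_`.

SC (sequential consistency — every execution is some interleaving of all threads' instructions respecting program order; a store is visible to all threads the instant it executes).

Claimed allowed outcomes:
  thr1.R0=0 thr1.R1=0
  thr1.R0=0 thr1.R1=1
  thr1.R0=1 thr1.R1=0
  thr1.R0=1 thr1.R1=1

spurious: thr1.R0=1 thr1.R1=0

outcome vector order: (thr1.R0,thr1.R1)
[SC] allowed = {00, 01, 11}
claimed∖SC = {10}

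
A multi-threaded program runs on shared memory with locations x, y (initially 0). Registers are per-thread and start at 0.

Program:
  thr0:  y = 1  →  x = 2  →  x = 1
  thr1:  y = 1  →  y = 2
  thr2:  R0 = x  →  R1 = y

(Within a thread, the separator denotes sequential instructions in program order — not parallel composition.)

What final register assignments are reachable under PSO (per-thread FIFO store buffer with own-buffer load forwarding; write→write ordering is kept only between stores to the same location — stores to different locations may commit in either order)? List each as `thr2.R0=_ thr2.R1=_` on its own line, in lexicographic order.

outcome vector order: (thr2.R0,thr2.R1)
|PSO outcomes| = 9

thr2.R0=0 thr2.R1=0
thr2.R0=0 thr2.R1=1
thr2.R0=0 thr2.R1=2
thr2.R0=1 thr2.R1=0
thr2.R0=1 thr2.R1=1
thr2.R0=1 thr2.R1=2
thr2.R0=2 thr2.R1=0
thr2.R0=2 thr2.R1=1
thr2.R0=2 thr2.R1=2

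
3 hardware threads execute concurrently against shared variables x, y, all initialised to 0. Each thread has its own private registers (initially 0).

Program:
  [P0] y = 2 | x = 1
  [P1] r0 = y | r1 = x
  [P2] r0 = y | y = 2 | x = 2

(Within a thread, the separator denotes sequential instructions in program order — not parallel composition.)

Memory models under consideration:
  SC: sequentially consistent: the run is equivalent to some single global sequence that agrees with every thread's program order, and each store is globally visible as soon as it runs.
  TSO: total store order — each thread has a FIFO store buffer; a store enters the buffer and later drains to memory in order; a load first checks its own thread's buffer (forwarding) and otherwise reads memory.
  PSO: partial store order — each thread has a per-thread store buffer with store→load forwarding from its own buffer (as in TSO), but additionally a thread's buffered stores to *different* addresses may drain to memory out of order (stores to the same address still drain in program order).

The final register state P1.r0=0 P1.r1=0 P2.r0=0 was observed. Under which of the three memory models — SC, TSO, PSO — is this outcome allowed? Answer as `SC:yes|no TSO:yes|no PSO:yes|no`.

SC:yes TSO:yes PSO:yes

outcome vector order: (P1.r0,P1.r1,P2.r0)
under SC → <0 0 0>; <0 0 2>; <0 1 0>; <0 1 2>; <0 2 0>; <0 2 2>; <2 0 0>; <2 0 2>; <2 1 0>; <2 1 2>; <2 2 0>; <2 2 2>
under TSO → <0 0 0>; <0 0 2>; <0 1 0>; <0 1 2>; <0 2 0>; <0 2 2>; <2 0 0>; <2 0 2>; <2 1 0>; <2 1 2>; <2 2 0>; <2 2 2>
under PSO → <0 0 0>; <0 0 2>; <0 1 0>; <0 1 2>; <0 2 0>; <0 2 2>; <2 0 0>; <2 0 2>; <2 1 0>; <2 1 2>; <2 2 0>; <2 2 2>
target <0 0 0> ∈ {SC,TSO,PSO}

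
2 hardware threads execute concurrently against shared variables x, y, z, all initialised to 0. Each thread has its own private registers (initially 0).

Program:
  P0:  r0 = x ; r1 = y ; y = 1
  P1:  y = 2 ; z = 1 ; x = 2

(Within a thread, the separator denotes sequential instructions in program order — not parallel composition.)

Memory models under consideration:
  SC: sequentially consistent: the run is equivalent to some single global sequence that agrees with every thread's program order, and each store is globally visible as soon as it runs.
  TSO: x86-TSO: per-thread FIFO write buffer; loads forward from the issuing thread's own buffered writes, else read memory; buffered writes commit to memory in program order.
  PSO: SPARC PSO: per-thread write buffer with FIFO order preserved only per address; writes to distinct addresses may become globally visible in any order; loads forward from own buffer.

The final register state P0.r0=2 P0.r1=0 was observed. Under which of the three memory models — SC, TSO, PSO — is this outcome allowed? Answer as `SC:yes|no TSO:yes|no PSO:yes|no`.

outcome vector order: (P0.r0,P0.r1)
[SC] allowed = {0/0 0/2 2/2}
[TSO] allowed = {0/0 0/2 2/2}
[PSO] allowed = {0/0 0/2 2/0 2/2}
target 2/0 ∈ {PSO}

SC:no TSO:no PSO:yes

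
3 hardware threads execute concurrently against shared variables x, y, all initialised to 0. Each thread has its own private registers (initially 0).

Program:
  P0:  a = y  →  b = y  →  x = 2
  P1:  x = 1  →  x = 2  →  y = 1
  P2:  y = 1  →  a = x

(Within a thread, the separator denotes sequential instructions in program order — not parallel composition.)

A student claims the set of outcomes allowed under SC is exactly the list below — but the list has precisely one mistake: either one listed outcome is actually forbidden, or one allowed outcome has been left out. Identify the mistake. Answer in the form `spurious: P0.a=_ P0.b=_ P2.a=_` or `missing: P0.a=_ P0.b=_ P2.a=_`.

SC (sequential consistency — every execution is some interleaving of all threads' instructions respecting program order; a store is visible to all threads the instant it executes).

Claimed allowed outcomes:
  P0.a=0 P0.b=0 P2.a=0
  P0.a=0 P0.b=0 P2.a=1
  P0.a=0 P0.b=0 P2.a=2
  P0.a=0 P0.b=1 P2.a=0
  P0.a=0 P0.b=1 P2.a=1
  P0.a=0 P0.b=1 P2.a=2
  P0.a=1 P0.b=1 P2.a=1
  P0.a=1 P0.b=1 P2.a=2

outcome vector order: (P0.a,P0.b,P2.a)
[SC] allowed = {(0,0,0); (0,0,1); (0,0,2); (0,1,0); (0,1,1); (0,1,2); (1,1,0); (1,1,1); (1,1,2)}
SC∖claimed = {(1,1,0)}

missing: P0.a=1 P0.b=1 P2.a=0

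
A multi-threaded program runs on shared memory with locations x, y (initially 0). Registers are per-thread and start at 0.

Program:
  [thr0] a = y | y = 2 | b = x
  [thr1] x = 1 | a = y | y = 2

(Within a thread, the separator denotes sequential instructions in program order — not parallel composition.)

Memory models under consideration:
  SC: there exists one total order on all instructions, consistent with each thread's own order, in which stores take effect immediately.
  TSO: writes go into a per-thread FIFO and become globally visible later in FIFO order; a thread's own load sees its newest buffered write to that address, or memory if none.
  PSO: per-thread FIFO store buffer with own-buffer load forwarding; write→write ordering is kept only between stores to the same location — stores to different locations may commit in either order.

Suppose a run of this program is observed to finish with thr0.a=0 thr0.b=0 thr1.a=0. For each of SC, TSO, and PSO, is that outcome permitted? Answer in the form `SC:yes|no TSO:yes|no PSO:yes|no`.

SC:no TSO:yes PSO:yes

outcome vector order: (thr0.a,thr0.b,thr1.a)
[SC] allowed = {002 010 012 210}
[TSO] allowed = {000 002 010 012 210}
[PSO] allowed = {000 002 010 012 200 210}
target 000 ∈ {TSO,PSO}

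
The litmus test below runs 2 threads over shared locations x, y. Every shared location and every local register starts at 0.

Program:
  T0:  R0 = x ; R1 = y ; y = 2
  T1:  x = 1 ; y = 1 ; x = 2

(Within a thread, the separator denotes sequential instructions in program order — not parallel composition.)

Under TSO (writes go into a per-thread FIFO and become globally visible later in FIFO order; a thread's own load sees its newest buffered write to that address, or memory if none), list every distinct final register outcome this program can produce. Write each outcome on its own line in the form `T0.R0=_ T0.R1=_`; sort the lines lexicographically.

T0.R0=0 T0.R1=0
T0.R0=0 T0.R1=1
T0.R0=1 T0.R1=0
T0.R0=1 T0.R1=1
T0.R0=2 T0.R1=1

outcome vector order: (T0.R0,T0.R1)
|TSO outcomes| = 5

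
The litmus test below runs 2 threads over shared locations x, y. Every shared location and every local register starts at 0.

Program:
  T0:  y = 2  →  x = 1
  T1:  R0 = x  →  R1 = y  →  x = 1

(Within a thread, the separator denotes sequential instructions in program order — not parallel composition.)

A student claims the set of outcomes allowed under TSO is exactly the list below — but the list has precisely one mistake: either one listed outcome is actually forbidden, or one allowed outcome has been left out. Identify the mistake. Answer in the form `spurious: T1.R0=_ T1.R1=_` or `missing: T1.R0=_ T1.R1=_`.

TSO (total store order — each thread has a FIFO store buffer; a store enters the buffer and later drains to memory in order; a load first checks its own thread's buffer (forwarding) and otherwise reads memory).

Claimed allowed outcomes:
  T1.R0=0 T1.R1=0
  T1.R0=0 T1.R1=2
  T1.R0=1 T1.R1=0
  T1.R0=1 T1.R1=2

spurious: T1.R0=1 T1.R1=0

outcome vector order: (T1.R0,T1.R1)
TSO (3): 0/0, 0/2, 1/2
claimed∖TSO = {1/0}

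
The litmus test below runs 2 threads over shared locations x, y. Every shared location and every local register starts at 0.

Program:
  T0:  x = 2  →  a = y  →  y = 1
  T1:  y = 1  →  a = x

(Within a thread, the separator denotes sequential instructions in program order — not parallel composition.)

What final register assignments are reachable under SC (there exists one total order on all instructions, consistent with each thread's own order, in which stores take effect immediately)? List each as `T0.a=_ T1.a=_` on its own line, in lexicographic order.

T0.a=0 T1.a=2
T0.a=1 T1.a=0
T0.a=1 T1.a=2

outcome vector order: (T0.a,T1.a)
|SC outcomes| = 3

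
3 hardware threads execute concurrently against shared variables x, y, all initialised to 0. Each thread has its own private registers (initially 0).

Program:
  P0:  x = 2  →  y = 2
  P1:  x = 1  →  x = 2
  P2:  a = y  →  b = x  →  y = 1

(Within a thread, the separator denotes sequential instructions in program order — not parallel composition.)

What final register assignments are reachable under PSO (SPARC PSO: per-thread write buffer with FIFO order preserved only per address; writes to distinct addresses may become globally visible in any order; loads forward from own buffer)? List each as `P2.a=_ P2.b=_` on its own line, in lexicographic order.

P2.a=0 P2.b=0
P2.a=0 P2.b=1
P2.a=0 P2.b=2
P2.a=2 P2.b=0
P2.a=2 P2.b=1
P2.a=2 P2.b=2

outcome vector order: (P2.a,P2.b)
|PSO outcomes| = 6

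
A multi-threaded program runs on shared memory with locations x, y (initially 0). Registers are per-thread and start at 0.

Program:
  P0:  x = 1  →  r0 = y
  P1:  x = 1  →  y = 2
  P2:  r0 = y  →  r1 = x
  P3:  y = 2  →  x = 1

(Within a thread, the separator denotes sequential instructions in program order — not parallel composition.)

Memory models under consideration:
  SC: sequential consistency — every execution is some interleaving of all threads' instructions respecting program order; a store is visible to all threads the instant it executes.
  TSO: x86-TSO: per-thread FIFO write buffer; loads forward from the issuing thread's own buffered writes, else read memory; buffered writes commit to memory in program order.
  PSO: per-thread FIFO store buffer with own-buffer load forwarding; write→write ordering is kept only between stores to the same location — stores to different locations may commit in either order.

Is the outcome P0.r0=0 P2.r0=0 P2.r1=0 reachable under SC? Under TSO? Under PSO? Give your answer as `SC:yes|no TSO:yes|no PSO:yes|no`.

outcome vector order: (P0.r0,P2.r0,P2.r1)
[SC] allowed = {000, 001, 021, 200, 201, 220, 221}
[TSO] allowed = {000, 001, 020, 021, 200, 201, 220, 221}
[PSO] allowed = {000, 001, 020, 021, 200, 201, 220, 221}
target 000 ∈ {SC,TSO,PSO}

SC:yes TSO:yes PSO:yes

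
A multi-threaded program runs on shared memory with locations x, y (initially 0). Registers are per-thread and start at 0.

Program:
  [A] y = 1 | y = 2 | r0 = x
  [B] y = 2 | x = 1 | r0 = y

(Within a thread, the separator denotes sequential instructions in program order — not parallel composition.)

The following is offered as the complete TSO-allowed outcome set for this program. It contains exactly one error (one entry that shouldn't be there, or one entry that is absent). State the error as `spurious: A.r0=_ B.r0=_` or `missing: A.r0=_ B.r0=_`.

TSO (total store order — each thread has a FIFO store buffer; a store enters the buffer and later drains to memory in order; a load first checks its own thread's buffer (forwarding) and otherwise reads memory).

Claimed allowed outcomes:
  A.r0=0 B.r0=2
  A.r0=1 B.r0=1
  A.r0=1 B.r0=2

missing: A.r0=0 B.r0=1

outcome vector order: (A.r0,B.r0)
TSO: 4 outcomes — {0/1; 0/2; 1/1; 1/2}
TSO∖claimed = {0/1}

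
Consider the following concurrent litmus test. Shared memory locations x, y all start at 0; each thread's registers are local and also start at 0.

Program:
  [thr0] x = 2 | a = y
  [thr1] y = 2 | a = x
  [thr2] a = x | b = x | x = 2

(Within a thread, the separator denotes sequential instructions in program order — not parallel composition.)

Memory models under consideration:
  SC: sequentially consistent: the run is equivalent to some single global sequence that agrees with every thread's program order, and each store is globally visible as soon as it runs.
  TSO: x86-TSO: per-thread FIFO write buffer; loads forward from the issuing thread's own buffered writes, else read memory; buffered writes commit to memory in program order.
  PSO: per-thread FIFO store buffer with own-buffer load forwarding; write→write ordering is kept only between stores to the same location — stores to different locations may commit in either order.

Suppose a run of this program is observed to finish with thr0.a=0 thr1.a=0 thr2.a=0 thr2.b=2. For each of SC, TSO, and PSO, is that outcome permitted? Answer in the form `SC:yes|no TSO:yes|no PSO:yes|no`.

outcome vector order: (thr0.a,thr1.a,thr2.a,thr2.b)
[SC] allowed = {0/2/0/0, 0/2/0/2, 0/2/2/2, 2/0/0/0, 2/0/0/2, 2/0/2/2, 2/2/0/0, 2/2/0/2, 2/2/2/2}
[TSO] allowed = {0/0/0/0, 0/0/0/2, 0/0/2/2, 0/2/0/0, 0/2/0/2, 0/2/2/2, 2/0/0/0, 2/0/0/2, 2/0/2/2, 2/2/0/0, 2/2/0/2, 2/2/2/2}
[PSO] allowed = {0/0/0/0, 0/0/0/2, 0/0/2/2, 0/2/0/0, 0/2/0/2, 0/2/2/2, 2/0/0/0, 2/0/0/2, 2/0/2/2, 2/2/0/0, 2/2/0/2, 2/2/2/2}
target 0/0/0/2 ∈ {TSO,PSO}

SC:no TSO:yes PSO:yes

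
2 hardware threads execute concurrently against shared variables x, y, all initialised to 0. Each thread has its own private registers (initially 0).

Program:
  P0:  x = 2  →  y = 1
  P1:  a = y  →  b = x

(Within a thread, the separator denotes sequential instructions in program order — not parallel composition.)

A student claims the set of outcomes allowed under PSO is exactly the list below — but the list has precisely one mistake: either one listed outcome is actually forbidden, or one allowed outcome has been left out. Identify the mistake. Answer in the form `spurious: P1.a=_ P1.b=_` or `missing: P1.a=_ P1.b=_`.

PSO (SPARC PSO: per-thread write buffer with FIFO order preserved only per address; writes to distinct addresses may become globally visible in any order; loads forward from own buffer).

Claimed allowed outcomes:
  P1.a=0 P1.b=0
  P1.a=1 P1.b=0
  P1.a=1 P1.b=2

missing: P1.a=0 P1.b=2

outcome vector order: (P1.a,P1.b)
PSO: 4 outcomes — {<0 0> <0 2> <1 0> <1 2>}
PSO∖claimed = {<0 2>}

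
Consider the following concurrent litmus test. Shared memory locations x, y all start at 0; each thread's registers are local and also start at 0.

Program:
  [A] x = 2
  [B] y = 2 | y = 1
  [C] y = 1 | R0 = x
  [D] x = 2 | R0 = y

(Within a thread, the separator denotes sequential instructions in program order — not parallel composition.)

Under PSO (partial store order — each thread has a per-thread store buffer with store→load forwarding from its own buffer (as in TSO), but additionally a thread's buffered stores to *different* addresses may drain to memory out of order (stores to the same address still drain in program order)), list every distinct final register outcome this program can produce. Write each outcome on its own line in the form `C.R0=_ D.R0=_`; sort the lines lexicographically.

outcome vector order: (C.R0,D.R0)
|PSO outcomes| = 6

C.R0=0 D.R0=0
C.R0=0 D.R0=1
C.R0=0 D.R0=2
C.R0=2 D.R0=0
C.R0=2 D.R0=1
C.R0=2 D.R0=2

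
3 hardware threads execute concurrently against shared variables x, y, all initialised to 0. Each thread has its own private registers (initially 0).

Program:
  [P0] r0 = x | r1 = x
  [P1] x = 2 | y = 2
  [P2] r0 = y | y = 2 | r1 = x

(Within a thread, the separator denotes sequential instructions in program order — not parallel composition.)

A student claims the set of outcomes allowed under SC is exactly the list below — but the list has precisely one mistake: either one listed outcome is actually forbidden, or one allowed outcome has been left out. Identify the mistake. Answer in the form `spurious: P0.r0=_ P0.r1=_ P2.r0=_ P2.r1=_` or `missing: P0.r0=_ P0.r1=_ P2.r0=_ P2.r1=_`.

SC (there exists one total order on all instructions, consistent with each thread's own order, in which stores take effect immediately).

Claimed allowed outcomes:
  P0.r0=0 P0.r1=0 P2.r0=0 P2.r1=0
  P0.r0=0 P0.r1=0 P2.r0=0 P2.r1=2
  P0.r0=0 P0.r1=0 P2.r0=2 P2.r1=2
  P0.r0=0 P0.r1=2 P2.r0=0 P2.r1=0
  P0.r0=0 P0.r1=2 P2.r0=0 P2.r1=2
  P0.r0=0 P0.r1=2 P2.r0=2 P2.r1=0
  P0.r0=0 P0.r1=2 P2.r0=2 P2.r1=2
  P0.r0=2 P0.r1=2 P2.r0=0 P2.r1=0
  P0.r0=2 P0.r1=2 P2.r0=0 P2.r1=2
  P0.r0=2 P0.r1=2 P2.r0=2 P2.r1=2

spurious: P0.r0=0 P0.r1=2 P2.r0=2 P2.r1=0

outcome vector order: (P0.r0,P0.r1,P2.r0,P2.r1)
SC (9): 0/0/0/0; 0/0/0/2; 0/0/2/2; 0/2/0/0; 0/2/0/2; 0/2/2/2; 2/2/0/0; 2/2/0/2; 2/2/2/2
claimed∖SC = {0/2/2/0}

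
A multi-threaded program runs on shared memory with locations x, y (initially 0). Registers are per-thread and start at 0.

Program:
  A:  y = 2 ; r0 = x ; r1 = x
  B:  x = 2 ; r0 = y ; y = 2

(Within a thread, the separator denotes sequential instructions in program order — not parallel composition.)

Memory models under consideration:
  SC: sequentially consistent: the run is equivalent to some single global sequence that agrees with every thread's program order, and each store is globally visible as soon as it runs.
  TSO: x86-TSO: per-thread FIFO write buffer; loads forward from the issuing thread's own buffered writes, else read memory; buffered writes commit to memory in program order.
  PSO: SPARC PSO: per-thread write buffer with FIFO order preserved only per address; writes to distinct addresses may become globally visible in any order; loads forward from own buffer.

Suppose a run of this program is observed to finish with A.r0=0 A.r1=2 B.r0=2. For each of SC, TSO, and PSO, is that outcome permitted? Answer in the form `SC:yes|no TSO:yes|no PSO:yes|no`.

outcome vector order: (A.r0,A.r1,B.r0)
under SC → 002, 022, 220, 222
under TSO → 000, 002, 020, 022, 220, 222
under PSO → 000, 002, 020, 022, 220, 222
target 022 ∈ {SC,TSO,PSO}

SC:yes TSO:yes PSO:yes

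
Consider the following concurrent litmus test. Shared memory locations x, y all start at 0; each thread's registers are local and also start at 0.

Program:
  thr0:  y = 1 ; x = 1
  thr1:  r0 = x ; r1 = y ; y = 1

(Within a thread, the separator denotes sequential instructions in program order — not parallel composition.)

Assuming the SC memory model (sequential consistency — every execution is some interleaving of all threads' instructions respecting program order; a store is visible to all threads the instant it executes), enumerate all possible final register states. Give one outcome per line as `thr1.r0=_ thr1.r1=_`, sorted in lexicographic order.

thr1.r0=0 thr1.r1=0
thr1.r0=0 thr1.r1=1
thr1.r0=1 thr1.r1=1

outcome vector order: (thr1.r0,thr1.r1)
|SC outcomes| = 3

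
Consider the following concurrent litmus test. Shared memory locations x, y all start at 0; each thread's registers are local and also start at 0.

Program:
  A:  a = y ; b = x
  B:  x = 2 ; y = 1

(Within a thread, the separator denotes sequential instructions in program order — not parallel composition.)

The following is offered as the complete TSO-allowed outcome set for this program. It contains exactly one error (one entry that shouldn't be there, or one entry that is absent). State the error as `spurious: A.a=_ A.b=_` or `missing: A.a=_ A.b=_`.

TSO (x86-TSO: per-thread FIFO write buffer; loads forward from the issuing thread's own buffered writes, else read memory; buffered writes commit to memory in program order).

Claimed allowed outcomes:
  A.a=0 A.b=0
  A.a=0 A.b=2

missing: A.a=1 A.b=2

outcome vector order: (A.a,A.b)
[TSO] allowed = {0/0 0/2 1/2}
TSO∖claimed = {1/2}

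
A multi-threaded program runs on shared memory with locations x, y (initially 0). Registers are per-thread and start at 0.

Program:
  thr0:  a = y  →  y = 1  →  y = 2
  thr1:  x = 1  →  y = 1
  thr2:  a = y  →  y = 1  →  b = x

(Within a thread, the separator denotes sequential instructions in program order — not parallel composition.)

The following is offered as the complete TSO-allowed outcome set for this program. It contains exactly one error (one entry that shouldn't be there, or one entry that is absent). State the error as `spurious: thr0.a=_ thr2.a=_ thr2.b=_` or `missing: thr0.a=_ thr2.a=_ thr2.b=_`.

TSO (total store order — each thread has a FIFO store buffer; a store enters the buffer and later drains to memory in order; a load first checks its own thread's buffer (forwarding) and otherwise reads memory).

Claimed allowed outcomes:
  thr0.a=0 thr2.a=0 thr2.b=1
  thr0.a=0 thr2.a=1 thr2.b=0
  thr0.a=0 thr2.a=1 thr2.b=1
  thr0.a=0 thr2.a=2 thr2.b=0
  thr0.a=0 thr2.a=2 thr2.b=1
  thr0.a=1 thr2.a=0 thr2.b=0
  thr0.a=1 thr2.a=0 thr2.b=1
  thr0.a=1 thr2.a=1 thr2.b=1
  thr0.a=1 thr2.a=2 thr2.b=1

missing: thr0.a=0 thr2.a=0 thr2.b=0

outcome vector order: (thr0.a,thr2.a,thr2.b)
[TSO] allowed = {(0,0,0); (0,0,1); (0,1,0); (0,1,1); (0,2,0); (0,2,1); (1,0,0); (1,0,1); (1,1,1); (1,2,1)}
TSO∖claimed = {(0,0,0)}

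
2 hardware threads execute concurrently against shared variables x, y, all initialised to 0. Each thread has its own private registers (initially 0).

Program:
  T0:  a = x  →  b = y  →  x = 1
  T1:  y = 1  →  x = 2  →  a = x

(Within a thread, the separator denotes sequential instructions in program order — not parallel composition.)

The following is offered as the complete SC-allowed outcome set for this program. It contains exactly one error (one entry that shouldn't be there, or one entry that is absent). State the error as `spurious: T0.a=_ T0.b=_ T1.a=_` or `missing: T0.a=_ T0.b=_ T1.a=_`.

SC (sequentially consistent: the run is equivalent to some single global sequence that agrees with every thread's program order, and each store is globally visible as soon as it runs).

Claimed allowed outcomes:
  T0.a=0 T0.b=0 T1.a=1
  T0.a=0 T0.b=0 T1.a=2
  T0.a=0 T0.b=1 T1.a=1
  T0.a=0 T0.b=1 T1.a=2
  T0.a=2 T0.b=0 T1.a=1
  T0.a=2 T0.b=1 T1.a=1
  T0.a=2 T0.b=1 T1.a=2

outcome vector order: (T0.a,T0.b,T1.a)
SC (6): 001, 002, 011, 012, 211, 212
claimed∖SC = {201}

spurious: T0.a=2 T0.b=0 T1.a=1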